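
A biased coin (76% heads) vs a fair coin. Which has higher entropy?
Fair coin

The fair coin is uniform (p=0.5), maximizing binary entropy at 1 bit. The biased coin has H(0.76) ≈ 0.795 bits — its outcome is more predictable, so its entropy is lower.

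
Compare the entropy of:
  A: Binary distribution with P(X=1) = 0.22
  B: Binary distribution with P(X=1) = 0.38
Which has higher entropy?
B

For binary distributions, entropy is maximized at p=0.5 and decreases as p moves toward 0 or 1.

H(A) = H(0.22) = 0.7602 bits
H(B) = H(0.38) = 0.9580 bits

Distribution B (p=0.38) is closer to uniform (p=0.5), so it has higher entropy.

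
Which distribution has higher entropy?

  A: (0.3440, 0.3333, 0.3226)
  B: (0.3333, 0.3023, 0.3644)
A

Both distributions are close to uniform, making this a harder comparison.

H(A) = 1.5845 bits
H(B) = 1.5808 bits

The distribution closer to uniform has higher entropy.
Answer: A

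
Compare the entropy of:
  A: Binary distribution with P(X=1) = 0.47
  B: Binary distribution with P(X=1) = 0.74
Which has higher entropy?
A

For binary distributions, entropy is maximized at p=0.5 and decreases as p moves toward 0 or 1.

H(A) = H(0.47) = 0.9974 bits
H(B) = H(0.74) = 0.8267 bits

Distribution A (p=0.47) is closer to uniform (p=0.5), so it has higher entropy.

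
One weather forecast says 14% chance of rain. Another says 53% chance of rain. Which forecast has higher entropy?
53% forecast

Treat each forecast as a Bernoulli distribution. Binary entropy is maximized at p=0.5 and falls off symmetrically toward 0 or 1. The 53% forecast is closer to 50%, so it is more uncertain. H(14%) ≈ 0.584 bits, H(53%) ≈ 0.997 bits.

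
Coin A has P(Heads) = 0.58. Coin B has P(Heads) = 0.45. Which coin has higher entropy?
B

For binary distributions, entropy is maximized at p=0.5 and decreases as p moves toward 0 or 1.

H(A) = H(0.58) = 0.9815 bits
H(B) = H(0.45) = 0.9928 bits

Distribution B (p=0.45) is closer to uniform (p=0.5), so it has higher entropy.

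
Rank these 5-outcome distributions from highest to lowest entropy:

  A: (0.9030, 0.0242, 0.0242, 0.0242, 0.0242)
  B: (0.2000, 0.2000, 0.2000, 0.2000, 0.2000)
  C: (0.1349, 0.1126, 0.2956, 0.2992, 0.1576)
B > C > A

Key insight: Entropy is maximized by uniform distributions and minimized by concentrated distributions.

- Uniform distributions have maximum entropy log₂(5) = 2.3219 bits
- The more "peaked" or concentrated a distribution, the lower its entropy

Entropies:
  H(A) = 0.6534 bits
  H(B) = 2.3219 bits
  H(C) = 2.2055 bits

Ranking: B > C > A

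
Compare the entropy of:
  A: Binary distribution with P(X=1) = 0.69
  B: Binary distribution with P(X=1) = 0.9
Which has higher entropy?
A

For binary distributions, entropy is maximized at p=0.5 and decreases as p moves toward 0 or 1.

H(A) = H(0.69) = 0.8932 bits
H(B) = H(0.9) = 0.4690 bits

Distribution A (p=0.69) is closer to uniform (p=0.5), so it has higher entropy.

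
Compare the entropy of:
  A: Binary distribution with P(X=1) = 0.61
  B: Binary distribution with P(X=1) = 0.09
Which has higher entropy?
A

For binary distributions, entropy is maximized at p=0.5 and decreases as p moves toward 0 or 1.

H(A) = H(0.61) = 0.9648 bits
H(B) = H(0.09) = 0.4365 bits

Distribution A (p=0.61) is closer to uniform (p=0.5), so it has higher entropy.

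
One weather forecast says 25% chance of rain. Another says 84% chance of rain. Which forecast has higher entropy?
25% forecast

Treat each forecast as a Bernoulli distribution. Binary entropy is maximized at p=0.5 and falls off symmetrically toward 0 or 1. The 25% forecast is closer to 50%, so it is more uncertain. H(25%) ≈ 0.811 bits, H(84%) ≈ 0.634 bits.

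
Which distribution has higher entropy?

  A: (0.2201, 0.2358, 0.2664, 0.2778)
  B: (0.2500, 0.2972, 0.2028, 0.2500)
A

Both distributions are close to uniform, making this a harder comparison.

H(A) = 1.9938 bits
H(B) = 1.9871 bits

The distribution closer to uniform has higher entropy.
Answer: A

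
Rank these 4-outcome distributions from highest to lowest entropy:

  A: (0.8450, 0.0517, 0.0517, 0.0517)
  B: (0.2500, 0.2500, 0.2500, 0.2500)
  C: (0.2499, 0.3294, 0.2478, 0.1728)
B > C > A

Key insight: Entropy is maximized by uniform distributions and minimized by concentrated distributions.

- Uniform distributions have maximum entropy log₂(4) = 2.0000 bits
- The more "peaked" or concentrated a distribution, the lower its entropy

Entropies:
  H(A) = 0.8679 bits
  H(B) = 2.0000 bits
  H(C) = 1.9642 bits

Ranking: B > C > A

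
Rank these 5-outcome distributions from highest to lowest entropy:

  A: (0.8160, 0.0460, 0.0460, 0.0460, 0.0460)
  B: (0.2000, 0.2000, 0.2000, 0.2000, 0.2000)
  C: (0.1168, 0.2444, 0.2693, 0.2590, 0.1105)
B > C > A

Key insight: Entropy is maximized by uniform distributions and minimized by concentrated distributions.

- Uniform distributions have maximum entropy log₂(5) = 2.3219 bits
- The more "peaked" or concentrated a distribution, the lower its entropy

Entropies:
  H(A) = 1.0567 bits
  H(B) = 2.3219 bits
  H(C) = 2.2242 bits

Ranking: B > C > A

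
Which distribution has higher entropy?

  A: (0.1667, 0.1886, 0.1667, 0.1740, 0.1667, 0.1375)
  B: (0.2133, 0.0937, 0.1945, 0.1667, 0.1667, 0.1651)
A

Both distributions are close to uniform, making this a harder comparison.

H(A) = 2.5788 bits
H(B) = 2.5457 bits

The distribution closer to uniform has higher entropy.
Answer: A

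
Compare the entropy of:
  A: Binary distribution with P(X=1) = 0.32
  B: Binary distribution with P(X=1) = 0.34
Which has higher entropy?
B

For binary distributions, entropy is maximized at p=0.5 and decreases as p moves toward 0 or 1.

H(A) = H(0.32) = 0.9044 bits
H(B) = H(0.34) = 0.9248 bits

Distribution B (p=0.34) is closer to uniform (p=0.5), so it has higher entropy.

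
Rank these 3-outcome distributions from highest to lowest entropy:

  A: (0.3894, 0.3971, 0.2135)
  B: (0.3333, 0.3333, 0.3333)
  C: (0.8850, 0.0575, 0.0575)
B > A > C

Key insight: Entropy is maximized by uniform distributions and minimized by concentrated distributions.

- Uniform distributions have maximum entropy log₂(3) = 1.5850 bits
- The more "peaked" or concentrated a distribution, the lower its entropy

Entropies:
  H(A) = 1.5346 bits
  H(B) = 1.5850 bits
  H(C) = 0.6298 bits

Ranking: B > A > C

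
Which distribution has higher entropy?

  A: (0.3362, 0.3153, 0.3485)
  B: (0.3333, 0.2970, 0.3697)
A

Both distributions are close to uniform, making this a harder comparison.

H(A) = 1.5837 bits
H(B) = 1.5792 bits

The distribution closer to uniform has higher entropy.
Answer: A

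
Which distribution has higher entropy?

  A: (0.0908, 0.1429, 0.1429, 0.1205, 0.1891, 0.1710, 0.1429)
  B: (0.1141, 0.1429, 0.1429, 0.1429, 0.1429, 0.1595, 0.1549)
B

Both distributions are close to uniform, making this a harder comparison.

H(A) = 2.7754 bits
H(B) = 2.8008 bits

The distribution closer to uniform has higher entropy.
Answer: B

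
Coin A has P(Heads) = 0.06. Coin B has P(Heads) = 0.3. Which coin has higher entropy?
B

For binary distributions, entropy is maximized at p=0.5 and decreases as p moves toward 0 or 1.

H(A) = H(0.06) = 0.3274 bits
H(B) = H(0.3) = 0.8813 bits

Distribution B (p=0.3) is closer to uniform (p=0.5), so it has higher entropy.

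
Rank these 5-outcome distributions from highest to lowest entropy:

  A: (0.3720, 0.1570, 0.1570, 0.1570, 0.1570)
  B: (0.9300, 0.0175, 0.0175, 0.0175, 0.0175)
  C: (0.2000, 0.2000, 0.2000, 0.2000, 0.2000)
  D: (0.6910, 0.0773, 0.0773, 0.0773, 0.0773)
C > A > D > B

Key insight: Entropy is maximized by uniform distributions and minimized by concentrated distributions.

Entropies:
  H(A) = 2.2082 bits
  H(B) = 0.5059 bits
  H(C) = 2.3219 bits
  H(D) = 1.5100 bits

Ranking: C > A > D > B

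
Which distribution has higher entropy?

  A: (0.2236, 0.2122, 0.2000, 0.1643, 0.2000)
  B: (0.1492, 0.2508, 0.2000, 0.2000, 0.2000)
A

Both distributions are close to uniform, making this a harder comparison.

H(A) = 2.3146 bits
H(B) = 2.3031 bits

The distribution closer to uniform has higher entropy.
Answer: A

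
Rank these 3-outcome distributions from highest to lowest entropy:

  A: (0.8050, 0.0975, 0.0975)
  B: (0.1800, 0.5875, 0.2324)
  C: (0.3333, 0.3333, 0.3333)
C > B > A

Key insight: Entropy is maximized by uniform distributions and minimized by concentrated distributions.

- Uniform distributions have maximum entropy log₂(3) = 1.5850 bits
- The more "peaked" or concentrated a distribution, the lower its entropy

Entropies:
  H(A) = 0.9068 bits
  H(B) = 1.3854 bits
  H(C) = 1.5850 bits

Ranking: C > B > A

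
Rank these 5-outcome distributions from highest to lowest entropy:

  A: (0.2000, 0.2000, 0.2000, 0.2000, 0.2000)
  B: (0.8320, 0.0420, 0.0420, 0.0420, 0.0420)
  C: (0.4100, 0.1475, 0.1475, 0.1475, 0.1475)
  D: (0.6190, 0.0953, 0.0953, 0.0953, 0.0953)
A > C > D > B

Key insight: Entropy is maximized by uniform distributions and minimized by concentrated distributions.

Entropies:
  H(A) = 2.3219 bits
  H(B) = 0.9891 bits
  H(C) = 2.1565 bits
  H(D) = 1.7207 bits

Ranking: A > C > D > B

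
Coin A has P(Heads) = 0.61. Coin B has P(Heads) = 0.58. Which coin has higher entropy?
B

For binary distributions, entropy is maximized at p=0.5 and decreases as p moves toward 0 or 1.

H(A) = H(0.61) = 0.9648 bits
H(B) = H(0.58) = 0.9815 bits

Distribution B (p=0.58) is closer to uniform (p=0.5), so it has higher entropy.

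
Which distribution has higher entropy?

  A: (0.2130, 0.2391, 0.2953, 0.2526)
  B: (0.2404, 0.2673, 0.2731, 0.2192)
B

Both distributions are close to uniform, making this a harder comparison.

H(A) = 1.9899 bits
H(B) = 1.9946 bits

The distribution closer to uniform has higher entropy.
Answer: B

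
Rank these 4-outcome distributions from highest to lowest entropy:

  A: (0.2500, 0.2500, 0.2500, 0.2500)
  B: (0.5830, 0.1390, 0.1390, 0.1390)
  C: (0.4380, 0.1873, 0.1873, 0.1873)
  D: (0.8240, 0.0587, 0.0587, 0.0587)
A > C > B > D

Key insight: Entropy is maximized by uniform distributions and minimized by concentrated distributions.

Entropies:
  H(A) = 2.0000 bits
  H(B) = 1.6410 bits
  H(C) = 1.8796 bits
  H(D) = 0.9502 bits

Ranking: A > C > B > D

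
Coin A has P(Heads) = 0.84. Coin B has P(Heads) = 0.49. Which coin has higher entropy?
B

For binary distributions, entropy is maximized at p=0.5 and decreases as p moves toward 0 or 1.

H(A) = H(0.84) = 0.6343 bits
H(B) = H(0.49) = 0.9997 bits

Distribution B (p=0.49) is closer to uniform (p=0.5), so it has higher entropy.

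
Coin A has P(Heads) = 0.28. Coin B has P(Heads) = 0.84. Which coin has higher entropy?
A

For binary distributions, entropy is maximized at p=0.5 and decreases as p moves toward 0 or 1.

H(A) = H(0.28) = 0.8555 bits
H(B) = H(0.84) = 0.6343 bits

Distribution A (p=0.28) is closer to uniform (p=0.5), so it has higher entropy.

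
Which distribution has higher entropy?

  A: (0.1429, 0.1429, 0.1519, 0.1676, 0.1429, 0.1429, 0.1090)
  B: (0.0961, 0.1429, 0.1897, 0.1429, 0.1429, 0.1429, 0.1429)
A

Both distributions are close to uniform, making this a harder comparison.

H(A) = 2.7977 bits
H(B) = 2.7848 bits

The distribution closer to uniform has higher entropy.
Answer: A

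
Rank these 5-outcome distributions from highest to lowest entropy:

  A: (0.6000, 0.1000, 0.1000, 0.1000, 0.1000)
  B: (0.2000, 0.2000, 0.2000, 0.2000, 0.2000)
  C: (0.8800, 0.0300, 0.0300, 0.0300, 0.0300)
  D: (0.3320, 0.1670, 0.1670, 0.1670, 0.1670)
B > D > A > C

Key insight: Entropy is maximized by uniform distributions and minimized by concentrated distributions.

Entropies:
  H(A) = 1.7710 bits
  H(B) = 2.3219 bits
  H(C) = 0.7694 bits
  H(D) = 2.2530 bits

Ranking: B > D > A > C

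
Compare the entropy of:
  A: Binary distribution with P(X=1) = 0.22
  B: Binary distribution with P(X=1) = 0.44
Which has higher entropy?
B

For binary distributions, entropy is maximized at p=0.5 and decreases as p moves toward 0 or 1.

H(A) = H(0.22) = 0.7602 bits
H(B) = H(0.44) = 0.9896 bits

Distribution B (p=0.44) is closer to uniform (p=0.5), so it has higher entropy.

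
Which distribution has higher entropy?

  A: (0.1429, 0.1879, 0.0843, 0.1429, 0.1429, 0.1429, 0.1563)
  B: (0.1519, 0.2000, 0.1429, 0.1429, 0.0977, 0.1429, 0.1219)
B

Both distributions are close to uniform, making this a harder comparison.

H(A) = 2.7768 bits
H(B) = 2.7784 bits

The distribution closer to uniform has higher entropy.
Answer: B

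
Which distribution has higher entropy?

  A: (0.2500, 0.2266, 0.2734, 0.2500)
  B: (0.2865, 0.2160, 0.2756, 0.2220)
A

Both distributions are close to uniform, making this a harder comparison.

H(A) = 1.9968 bits
H(B) = 1.9887 bits

The distribution closer to uniform has higher entropy.
Answer: A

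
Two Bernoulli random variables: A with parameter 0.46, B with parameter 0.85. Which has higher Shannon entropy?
A

For binary distributions, entropy is maximized at p=0.5 and decreases as p moves toward 0 or 1.

H(A) = H(0.46) = 0.9954 bits
H(B) = H(0.85) = 0.6098 bits

Distribution A (p=0.46) is closer to uniform (p=0.5), so it has higher entropy.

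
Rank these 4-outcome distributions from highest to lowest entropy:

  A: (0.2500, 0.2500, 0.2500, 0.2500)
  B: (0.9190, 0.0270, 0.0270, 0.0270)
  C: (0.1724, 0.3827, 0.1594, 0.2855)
A > C > B

Key insight: Entropy is maximized by uniform distributions and minimized by concentrated distributions.

- Uniform distributions have maximum entropy log₂(4) = 2.0000 bits
- The more "peaked" or concentrated a distribution, the lower its entropy

Entropies:
  H(A) = 2.0000 bits
  H(B) = 0.5341 bits
  H(C) = 1.9061 bits

Ranking: A > C > B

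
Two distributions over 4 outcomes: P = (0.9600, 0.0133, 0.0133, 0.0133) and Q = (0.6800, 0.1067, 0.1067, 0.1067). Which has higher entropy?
Q

P is highly concentrated on one outcome (96%), making it nearly deterministic. Q spreads its mass more evenly (max 68%). The more spread-out distribution has higher entropy: H(P) ≈ 0.306 bits, H(Q) ≈ 1.412 bits.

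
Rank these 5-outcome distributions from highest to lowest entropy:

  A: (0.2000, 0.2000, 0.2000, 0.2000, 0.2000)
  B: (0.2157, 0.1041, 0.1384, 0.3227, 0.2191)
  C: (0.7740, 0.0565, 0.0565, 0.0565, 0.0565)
A > B > C

Key insight: Entropy is maximized by uniform distributions and minimized by concentrated distributions.

- Uniform distributions have maximum entropy log₂(5) = 2.3219 bits
- The more "peaked" or concentrated a distribution, the lower its entropy

Entropies:
  H(A) = 2.3219 bits
  H(B) = 2.2184 bits
  H(C) = 1.2230 bits

Ranking: A > B > C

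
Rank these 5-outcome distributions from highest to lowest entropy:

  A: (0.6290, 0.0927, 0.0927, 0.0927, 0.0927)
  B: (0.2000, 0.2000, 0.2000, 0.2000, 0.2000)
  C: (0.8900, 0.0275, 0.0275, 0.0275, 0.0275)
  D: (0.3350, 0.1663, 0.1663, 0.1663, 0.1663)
B > D > A > C

Key insight: Entropy is maximized by uniform distributions and minimized by concentrated distributions.

Entropies:
  H(A) = 1.6934 bits
  H(B) = 2.3219 bits
  H(C) = 0.7199 bits
  H(D) = 2.2500 bits

Ranking: B > D > A > C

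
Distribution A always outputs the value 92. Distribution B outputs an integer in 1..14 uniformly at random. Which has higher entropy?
B

A is deterministic, so H(A) = 0. B is uniform over 14 outcomes, so H(B) = log₂(14) = 3.807 bits. Any distribution with genuine randomness has higher entropy than a deterministic one.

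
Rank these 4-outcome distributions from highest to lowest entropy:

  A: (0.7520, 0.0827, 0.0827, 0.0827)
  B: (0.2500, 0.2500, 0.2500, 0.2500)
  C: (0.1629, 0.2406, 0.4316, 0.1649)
B > C > A

Key insight: Entropy is maximized by uniform distributions and minimized by concentrated distributions.

- Uniform distributions have maximum entropy log₂(4) = 2.0000 bits
- The more "peaked" or concentrated a distribution, the lower its entropy

Entropies:
  H(A) = 1.2012 bits
  H(B) = 2.0000 bits
  H(C) = 1.8729 bits

Ranking: B > C > A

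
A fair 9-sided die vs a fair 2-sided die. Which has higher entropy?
9-sided die

Both are uniform distributions; for uniform over n outcomes, H = log₂(n). H(9-sided) = log₂(9) = 3.170 bits and H(2-sided) = log₂(2) = 1.000 bits. More outcomes in a uniform distribution means higher entropy.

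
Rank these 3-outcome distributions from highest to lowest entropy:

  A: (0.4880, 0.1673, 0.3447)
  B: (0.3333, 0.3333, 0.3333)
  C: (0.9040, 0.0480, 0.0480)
B > A > C

Key insight: Entropy is maximized by uniform distributions and minimized by concentrated distributions.

- Uniform distributions have maximum entropy log₂(3) = 1.5850 bits
- The more "peaked" or concentrated a distribution, the lower its entropy

Entropies:
  H(A) = 1.4664 bits
  H(B) = 1.5850 bits
  H(C) = 0.5522 bits

Ranking: B > A > C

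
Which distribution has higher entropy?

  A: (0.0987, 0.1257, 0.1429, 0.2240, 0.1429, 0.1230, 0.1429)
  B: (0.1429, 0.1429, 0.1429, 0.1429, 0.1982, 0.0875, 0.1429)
B

Both distributions are close to uniform, making this a harder comparison.

H(A) = 2.7644 bits
H(B) = 2.7756 bits

The distribution closer to uniform has higher entropy.
Answer: B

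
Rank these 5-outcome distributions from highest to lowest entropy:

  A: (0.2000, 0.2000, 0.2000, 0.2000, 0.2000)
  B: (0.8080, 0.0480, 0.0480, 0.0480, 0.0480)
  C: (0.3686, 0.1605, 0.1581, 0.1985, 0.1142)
A > C > B

Key insight: Entropy is maximized by uniform distributions and minimized by concentrated distributions.

- Uniform distributions have maximum entropy log₂(5) = 2.3219 bits
- The more "peaked" or concentrated a distribution, the lower its entropy

Entropies:
  H(A) = 2.3219 bits
  H(B) = 1.0896 bits
  H(C) = 2.1957 bits

Ranking: A > C > B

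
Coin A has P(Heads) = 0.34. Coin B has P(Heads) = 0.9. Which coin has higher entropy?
A

For binary distributions, entropy is maximized at p=0.5 and decreases as p moves toward 0 or 1.

H(A) = H(0.34) = 0.9248 bits
H(B) = H(0.9) = 0.4690 bits

Distribution A (p=0.34) is closer to uniform (p=0.5), so it has higher entropy.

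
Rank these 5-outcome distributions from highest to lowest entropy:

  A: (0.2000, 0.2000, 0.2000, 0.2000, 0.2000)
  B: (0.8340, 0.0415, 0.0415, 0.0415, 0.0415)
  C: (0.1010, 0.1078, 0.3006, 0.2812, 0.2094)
A > C > B

Key insight: Entropy is maximized by uniform distributions and minimized by concentrated distributions.

- Uniform distributions have maximum entropy log₂(5) = 2.3219 bits
- The more "peaked" or concentrated a distribution, the lower its entropy

Entropies:
  H(A) = 2.3219 bits
  H(B) = 0.9805 bits
  H(C) = 2.1888 bits

Ranking: A > C > B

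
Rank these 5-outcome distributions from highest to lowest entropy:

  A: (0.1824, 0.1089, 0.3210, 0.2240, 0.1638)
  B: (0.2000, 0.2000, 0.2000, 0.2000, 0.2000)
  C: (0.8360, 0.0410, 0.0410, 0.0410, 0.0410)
B > A > C

Key insight: Entropy is maximized by uniform distributions and minimized by concentrated distributions.

- Uniform distributions have maximum entropy log₂(5) = 2.3219 bits
- The more "peaked" or concentrated a distribution, the lower its entropy

Entropies:
  H(A) = 2.2333 bits
  H(B) = 2.3219 bits
  H(C) = 0.9718 bits

Ranking: B > A > C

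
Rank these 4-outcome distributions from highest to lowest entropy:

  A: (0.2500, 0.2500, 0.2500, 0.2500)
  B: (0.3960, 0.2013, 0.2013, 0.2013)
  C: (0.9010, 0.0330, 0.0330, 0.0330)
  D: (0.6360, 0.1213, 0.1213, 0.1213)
A > B > D > C

Key insight: Entropy is maximized by uniform distributions and minimized by concentrated distributions.

Entropies:
  H(A) = 2.0000 bits
  H(B) = 1.9259 bits
  H(C) = 0.6227 bits
  H(D) = 1.5229 bits

Ranking: A > B > D > C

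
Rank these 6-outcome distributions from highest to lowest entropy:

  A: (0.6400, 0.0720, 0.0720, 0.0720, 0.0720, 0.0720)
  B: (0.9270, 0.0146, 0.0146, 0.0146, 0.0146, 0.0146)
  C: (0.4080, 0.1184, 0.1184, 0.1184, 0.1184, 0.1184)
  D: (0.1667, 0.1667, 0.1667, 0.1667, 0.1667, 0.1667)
D > C > A > B

Key insight: Entropy is maximized by uniform distributions and minimized by concentrated distributions.

Entropies:
  H(A) = 1.7786 bits
  H(B) = 0.5465 bits
  H(C) = 2.3500 bits
  H(D) = 2.5850 bits

Ranking: D > C > A > B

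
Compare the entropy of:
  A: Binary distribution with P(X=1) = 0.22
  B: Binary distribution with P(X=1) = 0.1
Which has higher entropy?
A

For binary distributions, entropy is maximized at p=0.5 and decreases as p moves toward 0 or 1.

H(A) = H(0.22) = 0.7602 bits
H(B) = H(0.1) = 0.4690 bits

Distribution A (p=0.22) is closer to uniform (p=0.5), so it has higher entropy.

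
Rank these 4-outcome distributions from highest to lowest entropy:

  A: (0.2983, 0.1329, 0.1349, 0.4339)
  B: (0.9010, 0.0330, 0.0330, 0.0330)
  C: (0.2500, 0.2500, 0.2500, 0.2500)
C > A > B

Key insight: Entropy is maximized by uniform distributions and minimized by concentrated distributions.

- Uniform distributions have maximum entropy log₂(4) = 2.0000 bits
- The more "peaked" or concentrated a distribution, the lower its entropy

Entropies:
  H(A) = 1.8201 bits
  H(B) = 0.6227 bits
  H(C) = 2.0000 bits

Ranking: C > A > B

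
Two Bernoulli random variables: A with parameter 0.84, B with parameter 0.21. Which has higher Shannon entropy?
B

For binary distributions, entropy is maximized at p=0.5 and decreases as p moves toward 0 or 1.

H(A) = H(0.84) = 0.6343 bits
H(B) = H(0.21) = 0.7415 bits

Distribution B (p=0.21) is closer to uniform (p=0.5), so it has higher entropy.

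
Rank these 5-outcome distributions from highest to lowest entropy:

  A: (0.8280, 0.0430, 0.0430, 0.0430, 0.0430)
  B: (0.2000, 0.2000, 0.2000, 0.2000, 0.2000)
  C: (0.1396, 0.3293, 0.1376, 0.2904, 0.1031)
B > C > A

Key insight: Entropy is maximized by uniform distributions and minimized by concentrated distributions.

- Uniform distributions have maximum entropy log₂(5) = 2.3219 bits
- The more "peaked" or concentrated a distribution, the lower its entropy

Entropies:
  H(A) = 1.0063 bits
  H(B) = 2.3219 bits
  H(C) = 2.1740 bits

Ranking: B > C > A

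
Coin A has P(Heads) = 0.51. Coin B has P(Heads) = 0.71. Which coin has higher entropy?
A

For binary distributions, entropy is maximized at p=0.5 and decreases as p moves toward 0 or 1.

H(A) = H(0.51) = 0.9997 bits
H(B) = H(0.71) = 0.8687 bits

Distribution A (p=0.51) is closer to uniform (p=0.5), so it has higher entropy.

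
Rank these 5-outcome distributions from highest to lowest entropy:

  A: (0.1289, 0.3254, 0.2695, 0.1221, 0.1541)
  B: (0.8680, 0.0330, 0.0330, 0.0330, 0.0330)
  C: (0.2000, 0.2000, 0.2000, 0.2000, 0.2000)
C > A > B

Key insight: Entropy is maximized by uniform distributions and minimized by concentrated distributions.

- Uniform distributions have maximum entropy log₂(5) = 2.3219 bits
- The more "peaked" or concentrated a distribution, the lower its entropy

Entropies:
  H(A) = 2.2040 bits
  H(B) = 0.8269 bits
  H(C) = 2.3219 bits

Ranking: C > A > B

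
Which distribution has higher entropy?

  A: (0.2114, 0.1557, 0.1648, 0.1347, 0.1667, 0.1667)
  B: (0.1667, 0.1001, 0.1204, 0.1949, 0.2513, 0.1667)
A

Both distributions are close to uniform, making this a harder comparison.

H(A) = 2.5717 bits
H(B) = 2.5222 bits

The distribution closer to uniform has higher entropy.
Answer: A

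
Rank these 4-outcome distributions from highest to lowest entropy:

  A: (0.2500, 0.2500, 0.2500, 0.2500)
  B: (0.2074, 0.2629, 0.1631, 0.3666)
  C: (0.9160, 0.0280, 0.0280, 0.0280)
A > B > C

Key insight: Entropy is maximized by uniform distributions and minimized by concentrated distributions.

- Uniform distributions have maximum entropy log₂(4) = 2.0000 bits
- The more "peaked" or concentrated a distribution, the lower its entropy

Entropies:
  H(A) = 2.0000 bits
  H(B) = 1.9349 bits
  H(C) = 0.5493 bits

Ranking: A > B > C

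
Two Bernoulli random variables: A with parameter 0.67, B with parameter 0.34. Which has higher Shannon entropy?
B

For binary distributions, entropy is maximized at p=0.5 and decreases as p moves toward 0 or 1.

H(A) = H(0.67) = 0.9149 bits
H(B) = H(0.34) = 0.9248 bits

Distribution B (p=0.34) is closer to uniform (p=0.5), so it has higher entropy.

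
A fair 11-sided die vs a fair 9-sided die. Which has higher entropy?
11-sided die

Both are uniform distributions; for uniform over n outcomes, H = log₂(n). H(11-sided) = log₂(11) = 3.459 bits and H(9-sided) = log₂(9) = 3.170 bits. More outcomes in a uniform distribution means higher entropy.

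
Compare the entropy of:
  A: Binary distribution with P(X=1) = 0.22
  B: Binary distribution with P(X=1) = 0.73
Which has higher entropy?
B

For binary distributions, entropy is maximized at p=0.5 and decreases as p moves toward 0 or 1.

H(A) = H(0.22) = 0.7602 bits
H(B) = H(0.73) = 0.8415 bits

Distribution B (p=0.73) is closer to uniform (p=0.5), so it has higher entropy.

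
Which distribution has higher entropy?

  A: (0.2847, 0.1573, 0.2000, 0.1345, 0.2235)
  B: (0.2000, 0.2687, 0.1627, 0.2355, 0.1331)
B

Both distributions are close to uniform, making this a harder comparison.

H(A) = 2.2726 bits
H(B) = 2.2786 bits

The distribution closer to uniform has higher entropy.
Answer: B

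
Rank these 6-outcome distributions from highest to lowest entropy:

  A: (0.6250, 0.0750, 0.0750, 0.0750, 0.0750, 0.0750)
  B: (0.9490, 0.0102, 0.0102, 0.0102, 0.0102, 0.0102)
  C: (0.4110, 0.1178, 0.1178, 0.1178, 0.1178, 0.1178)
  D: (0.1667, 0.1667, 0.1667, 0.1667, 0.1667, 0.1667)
D > C > A > B

Key insight: Entropy is maximized by uniform distributions and minimized by concentrated distributions.

Entropies:
  H(A) = 1.8252 bits
  H(B) = 0.4090 bits
  H(C) = 2.3446 bits
  H(D) = 2.5850 bits

Ranking: D > C > A > B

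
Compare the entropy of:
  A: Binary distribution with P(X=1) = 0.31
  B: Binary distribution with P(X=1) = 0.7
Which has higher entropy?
A

For binary distributions, entropy is maximized at p=0.5 and decreases as p moves toward 0 or 1.

H(A) = H(0.31) = 0.8932 bits
H(B) = H(0.7) = 0.8813 bits

Distribution A (p=0.31) is closer to uniform (p=0.5), so it has higher entropy.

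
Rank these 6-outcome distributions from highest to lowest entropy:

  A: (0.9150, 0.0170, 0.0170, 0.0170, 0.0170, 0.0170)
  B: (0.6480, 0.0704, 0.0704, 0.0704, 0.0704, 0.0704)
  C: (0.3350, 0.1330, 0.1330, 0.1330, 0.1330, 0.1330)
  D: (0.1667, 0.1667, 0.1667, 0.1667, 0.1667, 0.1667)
D > C > B > A

Key insight: Entropy is maximized by uniform distributions and minimized by concentrated distributions.

Entropies:
  H(A) = 0.6169 bits
  H(B) = 1.7532 bits
  H(C) = 2.4640 bits
  H(D) = 2.5850 bits

Ranking: D > C > B > A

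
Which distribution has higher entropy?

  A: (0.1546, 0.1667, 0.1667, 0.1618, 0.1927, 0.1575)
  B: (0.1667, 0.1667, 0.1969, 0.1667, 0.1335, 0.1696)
A

Both distributions are close to uniform, making this a harder comparison.

H(A) = 2.5810 bits
H(B) = 2.5761 bits

The distribution closer to uniform has higher entropy.
Answer: A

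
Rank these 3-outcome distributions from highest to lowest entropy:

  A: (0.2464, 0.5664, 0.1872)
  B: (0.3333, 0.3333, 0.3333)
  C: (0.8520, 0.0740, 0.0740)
B > A > C

Key insight: Entropy is maximized by uniform distributions and minimized by concentrated distributions.

- Uniform distributions have maximum entropy log₂(3) = 1.5850 bits
- The more "peaked" or concentrated a distribution, the lower its entropy

Entropies:
  H(A) = 1.4150 bits
  H(B) = 1.5850 bits
  H(C) = 0.7528 bits

Ranking: B > A > C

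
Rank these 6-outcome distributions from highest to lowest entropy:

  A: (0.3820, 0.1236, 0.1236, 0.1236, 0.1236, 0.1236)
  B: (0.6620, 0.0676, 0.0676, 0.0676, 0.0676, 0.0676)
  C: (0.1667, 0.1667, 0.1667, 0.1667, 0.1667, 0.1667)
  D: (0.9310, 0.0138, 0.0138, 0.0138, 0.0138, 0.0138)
C > A > B > D

Key insight: Entropy is maximized by uniform distributions and minimized by concentrated distributions.

Entropies:
  H(A) = 2.3944 bits
  H(B) = 1.7077 bits
  H(C) = 2.5850 bits
  H(D) = 0.5224 bits

Ranking: C > A > B > D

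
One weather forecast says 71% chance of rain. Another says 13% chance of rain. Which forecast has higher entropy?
71% forecast

Treat each forecast as a Bernoulli distribution. Binary entropy is maximized at p=0.5 and falls off symmetrically toward 0 or 1. The 71% forecast is closer to 50%, so it is more uncertain. H(71%) ≈ 0.869 bits, H(13%) ≈ 0.557 bits.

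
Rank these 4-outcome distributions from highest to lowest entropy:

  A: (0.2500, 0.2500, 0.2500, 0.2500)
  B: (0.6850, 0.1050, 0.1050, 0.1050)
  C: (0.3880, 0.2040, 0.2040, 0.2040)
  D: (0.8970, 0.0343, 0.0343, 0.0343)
A > C > B > D

Key insight: Entropy is maximized by uniform distributions and minimized by concentrated distributions.

Entropies:
  H(A) = 2.0000 bits
  H(B) = 1.3981 bits
  H(C) = 1.9335 bits
  H(D) = 0.6417 bits

Ranking: A > C > B > D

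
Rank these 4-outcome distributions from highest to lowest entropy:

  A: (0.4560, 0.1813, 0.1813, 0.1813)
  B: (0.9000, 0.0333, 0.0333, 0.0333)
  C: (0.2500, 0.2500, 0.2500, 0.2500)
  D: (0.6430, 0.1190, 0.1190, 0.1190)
C > A > D > B

Key insight: Entropy is maximized by uniform distributions and minimized by concentrated distributions.

Entropies:
  H(A) = 1.8566 bits
  H(B) = 0.6275 bits
  H(C) = 2.0000 bits
  H(D) = 1.5060 bits

Ranking: C > A > D > B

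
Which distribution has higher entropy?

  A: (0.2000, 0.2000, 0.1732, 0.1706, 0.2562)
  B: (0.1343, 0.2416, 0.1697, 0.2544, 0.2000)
A

Both distributions are close to uniform, making this a harder comparison.

H(A) = 2.3055 bits
H(B) = 2.2852 bits

The distribution closer to uniform has higher entropy.
Answer: A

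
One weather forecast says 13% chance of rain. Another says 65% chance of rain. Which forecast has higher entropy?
65% forecast

Treat each forecast as a Bernoulli distribution. Binary entropy is maximized at p=0.5 and falls off symmetrically toward 0 or 1. The 65% forecast is closer to 50%, so it is more uncertain. H(13%) ≈ 0.557 bits, H(65%) ≈ 0.934 bits.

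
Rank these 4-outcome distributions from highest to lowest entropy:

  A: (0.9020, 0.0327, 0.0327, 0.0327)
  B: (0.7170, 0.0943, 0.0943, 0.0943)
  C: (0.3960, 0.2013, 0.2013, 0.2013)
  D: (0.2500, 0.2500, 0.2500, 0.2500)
D > C > B > A

Key insight: Entropy is maximized by uniform distributions and minimized by concentrated distributions.

Entropies:
  H(A) = 0.6179 bits
  H(B) = 1.3081 bits
  H(C) = 1.9259 bits
  H(D) = 2.0000 bits

Ranking: D > C > B > A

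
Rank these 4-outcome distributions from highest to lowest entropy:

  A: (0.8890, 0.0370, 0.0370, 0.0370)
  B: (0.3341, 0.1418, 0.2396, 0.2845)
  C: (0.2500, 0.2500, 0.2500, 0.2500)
C > B > A

Key insight: Entropy is maximized by uniform distributions and minimized by concentrated distributions.

- Uniform distributions have maximum entropy log₂(4) = 2.0000 bits
- The more "peaked" or concentrated a distribution, the lower its entropy

Entropies:
  H(A) = 0.6789 bits
  H(B) = 1.9378 bits
  H(C) = 2.0000 bits

Ranking: C > B > A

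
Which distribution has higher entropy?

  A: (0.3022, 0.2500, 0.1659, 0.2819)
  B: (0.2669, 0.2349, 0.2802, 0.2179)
B

Both distributions are close to uniform, making this a harder comparison.

H(A) = 1.9666 bits
H(B) = 1.9929 bits

The distribution closer to uniform has higher entropy.
Answer: B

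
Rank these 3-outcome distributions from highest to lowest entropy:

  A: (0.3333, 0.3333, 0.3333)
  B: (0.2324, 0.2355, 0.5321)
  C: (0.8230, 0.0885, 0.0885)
A > B > C

Key insight: Entropy is maximized by uniform distributions and minimized by concentrated distributions.

- Uniform distributions have maximum entropy log₂(3) = 1.5850 bits
- The more "peaked" or concentrated a distribution, the lower its entropy

Entropies:
  H(A) = 1.5850 bits
  H(B) = 1.4649 bits
  H(C) = 0.8505 bits

Ranking: A > B > C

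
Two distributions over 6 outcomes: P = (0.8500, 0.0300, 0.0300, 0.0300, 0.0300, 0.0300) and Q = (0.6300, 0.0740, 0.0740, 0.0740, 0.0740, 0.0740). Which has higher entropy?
Q

P is highly concentrated on one outcome (85%), making it nearly deterministic. Q spreads its mass more evenly (max 63%). The more spread-out distribution has higher entropy: H(P) ≈ 0.958 bits, H(Q) ≈ 1.810 bits.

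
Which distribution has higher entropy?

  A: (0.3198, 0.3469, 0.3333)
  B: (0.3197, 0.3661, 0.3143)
A

Both distributions are close to uniform, making this a harder comparison.

H(A) = 1.5842 bits
H(B) = 1.5815 bits

The distribution closer to uniform has higher entropy.
Answer: A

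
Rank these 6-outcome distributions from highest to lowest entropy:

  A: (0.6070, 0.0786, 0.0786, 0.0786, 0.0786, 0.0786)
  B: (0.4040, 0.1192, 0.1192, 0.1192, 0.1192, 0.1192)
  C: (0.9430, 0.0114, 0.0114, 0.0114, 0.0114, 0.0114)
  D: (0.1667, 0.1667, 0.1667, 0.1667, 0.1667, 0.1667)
D > B > A > C

Key insight: Entropy is maximized by uniform distributions and minimized by concentrated distributions.

Entropies:
  H(A) = 1.8792 bits
  H(B) = 2.3571 bits
  H(C) = 0.4478 bits
  H(D) = 2.5850 bits

Ranking: D > B > A > C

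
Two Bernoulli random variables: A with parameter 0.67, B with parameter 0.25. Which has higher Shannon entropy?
A

For binary distributions, entropy is maximized at p=0.5 and decreases as p moves toward 0 or 1.

H(A) = H(0.67) = 0.9149 bits
H(B) = H(0.25) = 0.8113 bits

Distribution A (p=0.67) is closer to uniform (p=0.5), so it has higher entropy.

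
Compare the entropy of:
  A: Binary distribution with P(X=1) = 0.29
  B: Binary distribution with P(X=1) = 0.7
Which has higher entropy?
B

For binary distributions, entropy is maximized at p=0.5 and decreases as p moves toward 0 or 1.

H(A) = H(0.29) = 0.8687 bits
H(B) = H(0.7) = 0.8813 bits

Distribution B (p=0.7) is closer to uniform (p=0.5), so it has higher entropy.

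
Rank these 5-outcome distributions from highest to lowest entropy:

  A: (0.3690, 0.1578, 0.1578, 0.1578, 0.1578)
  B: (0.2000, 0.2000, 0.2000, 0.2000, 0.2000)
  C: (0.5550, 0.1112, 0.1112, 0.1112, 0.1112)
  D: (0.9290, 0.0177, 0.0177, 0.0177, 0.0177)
B > A > C > D

Key insight: Entropy is maximized by uniform distributions and minimized by concentrated distributions.

Entropies:
  H(A) = 2.2119 bits
  H(B) = 2.3219 bits
  H(C) = 1.8813 bits
  H(D) = 0.5116 bits

Ranking: B > A > C > D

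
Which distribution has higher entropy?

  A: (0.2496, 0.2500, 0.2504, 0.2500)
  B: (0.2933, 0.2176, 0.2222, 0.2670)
A

Both distributions are close to uniform, making this a harder comparison.

H(A) = 2.0000 bits
H(B) = 1.9886 bits

The distribution closer to uniform has higher entropy.
Answer: A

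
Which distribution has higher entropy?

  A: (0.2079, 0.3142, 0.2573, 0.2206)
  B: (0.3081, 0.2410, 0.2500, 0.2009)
B

Both distributions are close to uniform, making this a harder comparison.

H(A) = 1.9808 bits
H(B) = 1.9833 bits

The distribution closer to uniform has higher entropy.
Answer: B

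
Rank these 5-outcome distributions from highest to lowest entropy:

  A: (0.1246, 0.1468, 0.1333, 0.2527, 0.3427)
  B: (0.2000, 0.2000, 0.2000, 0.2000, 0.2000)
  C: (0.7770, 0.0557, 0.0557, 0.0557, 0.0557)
B > A > C

Key insight: Entropy is maximized by uniform distributions and minimized by concentrated distributions.

- Uniform distributions have maximum entropy log₂(5) = 2.3219 bits
- The more "peaked" or concentrated a distribution, the lower its entropy

Entropies:
  H(A) = 2.1991 bits
  H(B) = 2.3219 bits
  H(C) = 1.2116 bits

Ranking: B > A > C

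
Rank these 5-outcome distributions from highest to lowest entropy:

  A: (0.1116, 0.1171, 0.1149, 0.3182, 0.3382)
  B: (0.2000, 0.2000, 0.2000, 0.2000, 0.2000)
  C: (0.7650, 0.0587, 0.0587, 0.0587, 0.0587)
B > A > C

Key insight: Entropy is maximized by uniform distributions and minimized by concentrated distributions.

- Uniform distributions have maximum entropy log₂(5) = 2.3219 bits
- The more "peaked" or concentrated a distribution, the lower its entropy

Entropies:
  H(A) = 2.1287 bits
  H(B) = 2.3219 bits
  H(C) = 1.2566 bits

Ranking: B > A > C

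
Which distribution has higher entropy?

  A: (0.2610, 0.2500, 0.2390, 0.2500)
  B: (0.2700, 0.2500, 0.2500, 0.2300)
A

Both distributions are close to uniform, making this a harder comparison.

H(A) = 1.9993 bits
H(B) = 1.9977 bits

The distribution closer to uniform has higher entropy.
Answer: A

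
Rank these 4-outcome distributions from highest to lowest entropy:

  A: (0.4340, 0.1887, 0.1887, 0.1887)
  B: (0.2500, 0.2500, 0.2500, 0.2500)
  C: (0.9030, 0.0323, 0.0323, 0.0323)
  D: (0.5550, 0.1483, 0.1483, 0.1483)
B > A > D > C

Key insight: Entropy is maximized by uniform distributions and minimized by concentrated distributions.

Entropies:
  H(A) = 1.8845 bits
  H(B) = 2.0000 bits
  H(C) = 0.6132 bits
  H(D) = 1.6966 bits

Ranking: B > A > D > C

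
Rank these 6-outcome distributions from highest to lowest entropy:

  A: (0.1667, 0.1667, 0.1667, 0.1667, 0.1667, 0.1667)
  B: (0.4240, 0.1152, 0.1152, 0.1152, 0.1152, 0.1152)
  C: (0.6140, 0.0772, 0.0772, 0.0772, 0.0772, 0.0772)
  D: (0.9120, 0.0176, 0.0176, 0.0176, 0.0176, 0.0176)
A > B > C > D

Key insight: Entropy is maximized by uniform distributions and minimized by concentrated distributions.

Entropies:
  H(A) = 2.5850 bits
  H(B) = 2.3207 bits
  H(C) = 1.8584 bits
  H(D) = 0.6341 bits

Ranking: A > B > C > D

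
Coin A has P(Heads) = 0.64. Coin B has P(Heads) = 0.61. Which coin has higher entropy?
B

For binary distributions, entropy is maximized at p=0.5 and decreases as p moves toward 0 or 1.

H(A) = H(0.64) = 0.9427 bits
H(B) = H(0.61) = 0.9648 bits

Distribution B (p=0.61) is closer to uniform (p=0.5), so it has higher entropy.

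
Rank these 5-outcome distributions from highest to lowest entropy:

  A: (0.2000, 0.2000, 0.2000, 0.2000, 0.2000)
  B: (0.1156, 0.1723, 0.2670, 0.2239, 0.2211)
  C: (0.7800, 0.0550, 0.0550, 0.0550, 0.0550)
A > B > C

Key insight: Entropy is maximized by uniform distributions and minimized by concentrated distributions.

- Uniform distributions have maximum entropy log₂(5) = 2.3219 bits
- The more "peaked" or concentrated a distribution, the lower its entropy

Entropies:
  H(A) = 2.3219 bits
  H(B) = 2.2705 bits
  H(C) = 1.2002 bits

Ranking: A > B > C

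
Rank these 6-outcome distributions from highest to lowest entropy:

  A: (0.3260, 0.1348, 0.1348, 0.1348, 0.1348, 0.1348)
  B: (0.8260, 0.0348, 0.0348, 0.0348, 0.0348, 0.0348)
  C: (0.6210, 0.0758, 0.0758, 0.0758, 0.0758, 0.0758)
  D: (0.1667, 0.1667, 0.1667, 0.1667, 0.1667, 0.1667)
D > A > C > B

Key insight: Entropy is maximized by uniform distributions and minimized by concentrated distributions.

Entropies:
  H(A) = 2.4758 bits
  H(B) = 1.0708 bits
  H(C) = 1.8373 bits
  H(D) = 2.5850 bits

Ranking: D > A > C > B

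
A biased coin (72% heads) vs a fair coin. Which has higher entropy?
Fair coin

The fair coin is uniform (p=0.5), maximizing binary entropy at 1 bit. The biased coin has H(0.72) ≈ 0.855 bits — its outcome is more predictable, so its entropy is lower.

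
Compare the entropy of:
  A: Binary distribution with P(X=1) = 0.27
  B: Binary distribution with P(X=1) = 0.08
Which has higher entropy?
A

For binary distributions, entropy is maximized at p=0.5 and decreases as p moves toward 0 or 1.

H(A) = H(0.27) = 0.8415 bits
H(B) = H(0.08) = 0.4022 bits

Distribution A (p=0.27) is closer to uniform (p=0.5), so it has higher entropy.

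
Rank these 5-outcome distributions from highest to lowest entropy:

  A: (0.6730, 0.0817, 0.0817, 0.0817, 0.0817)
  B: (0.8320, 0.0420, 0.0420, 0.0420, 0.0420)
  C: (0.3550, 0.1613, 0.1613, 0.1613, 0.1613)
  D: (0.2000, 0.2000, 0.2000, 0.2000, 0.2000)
D > C > A > B

Key insight: Entropy is maximized by uniform distributions and minimized by concentrated distributions.

Entropies:
  H(A) = 1.5658 bits
  H(B) = 0.9891 bits
  H(C) = 2.2285 bits
  H(D) = 2.3219 bits

Ranking: D > C > A > B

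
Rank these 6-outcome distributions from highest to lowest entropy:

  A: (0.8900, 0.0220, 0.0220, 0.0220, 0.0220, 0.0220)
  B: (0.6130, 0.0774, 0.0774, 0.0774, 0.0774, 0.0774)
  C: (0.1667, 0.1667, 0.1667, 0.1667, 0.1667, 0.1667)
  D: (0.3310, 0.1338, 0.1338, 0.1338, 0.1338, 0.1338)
C > D > B > A

Key insight: Entropy is maximized by uniform distributions and minimized by concentrated distributions.

Entropies:
  H(A) = 0.7553 bits
  H(B) = 1.8614 bits
  H(C) = 2.5850 bits
  H(D) = 2.4693 bits

Ranking: C > D > B > A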